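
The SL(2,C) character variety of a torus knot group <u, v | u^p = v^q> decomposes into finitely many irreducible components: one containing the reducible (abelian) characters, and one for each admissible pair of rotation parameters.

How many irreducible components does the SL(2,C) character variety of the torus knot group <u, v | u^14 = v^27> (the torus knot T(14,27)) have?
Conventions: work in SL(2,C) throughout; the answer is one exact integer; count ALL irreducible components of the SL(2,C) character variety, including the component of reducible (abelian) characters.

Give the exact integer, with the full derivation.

170

In the torus knot group T(14,27), u^14 = v^27 is central, so an irreducible representation sends it to +I or -I (Schur).
This locks tr(u) to 2*cos(pi*alpha/14), alpha in 1..13, and tr(v) to 2*cos(pi*beta/27), beta in 1..26, on each component of irreducible characters.
u^14 = (-1)^alpha I and v^27 = (-1)^beta I must agree, so alpha and beta have equal parity.
Enumerate parity-matched pairs: 7*13 odd-odd plus 6*13 even-even gives 169.
components with irreducible characters: 169; plus the single component of reducible (abelian) characters: total 170.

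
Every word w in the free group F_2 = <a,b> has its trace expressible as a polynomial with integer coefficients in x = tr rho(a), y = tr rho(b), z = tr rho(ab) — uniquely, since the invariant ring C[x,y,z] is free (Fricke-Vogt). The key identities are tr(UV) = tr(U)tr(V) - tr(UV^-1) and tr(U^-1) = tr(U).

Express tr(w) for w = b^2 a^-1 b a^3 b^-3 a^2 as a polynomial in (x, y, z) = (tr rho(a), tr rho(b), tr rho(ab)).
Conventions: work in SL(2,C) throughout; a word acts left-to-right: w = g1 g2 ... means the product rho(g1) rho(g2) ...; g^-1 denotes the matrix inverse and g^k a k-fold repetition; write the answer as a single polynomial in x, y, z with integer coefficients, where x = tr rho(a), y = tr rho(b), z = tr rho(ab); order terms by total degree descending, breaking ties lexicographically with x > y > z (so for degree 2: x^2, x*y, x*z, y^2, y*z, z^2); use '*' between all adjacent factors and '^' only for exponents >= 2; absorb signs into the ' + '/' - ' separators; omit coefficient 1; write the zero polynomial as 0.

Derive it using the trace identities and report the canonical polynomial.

x^5*y^5*z - x^6*y^4 - x^4*y^6 - 2*x^4*y^4*z^2 - x^5*y^3*z + x^3*y^3*z^3 + 2*x^6*y^2 + 7*x^4*y^4 + 3*x^4*y^2*z^2 + x^2*y^6 + 2*x^2*y^4*z^2 - x^5*y*z - 3*x^3*y^3*z - x^3*y*z^3 - x*y^5*z - x*y^3*z^3 - 11*x^4*y^2 - 7*x^2*y^4 - 4*x^2*y^2*z^2 + 6*x^3*y*z + 5*x*y^3*z + x*y*z^3 + 11*x^2*y^2 - x^2*z^2 - 5*x*y*z + x^2 + y^2 + z^2 - 2

and tr(b^2 a) = tr(b) tr(a b) - tr(a)   [square of b] = y*z - x
and tr(b^2) = tr(b) tr(b) - tr(1)   [square of b] = y^2 - 2
tr(b^2 a^2) = tr(a) tr(b^2 a) - tr(b^2)   [square of a] = x*y*z - x^2 - y^2 + 2
next, tr(a^2 b^2 a) = tr(a) tr(b^2 a^2) - tr(b^2 a)   [square of a] = x^2*y*z - x^3 - x*y^2 - y*z + 3*x
and tr(a b^2 a^3) = tr(a) tr(a^2 b^2 a) - tr(a^2 b^2)   [square of a] = x^3*y*z - x^4 - x^2*y^2 - 2*x*y*z + 4*x^2 + y^2 - 2
tr(b a^5 b) = tr(a) tr(a b^2 a^3) - tr(a b^2 a^2)   [square of a] = x^4*y*z - x^5 - x^3*y^2 - 3*x^2*y*z + 5*x^3 + 2*x*y^2 + y*z - 5*x
and tr(b a^2) = tr(a) tr(b a) - tr(b)   [square of a] = x*z - y
next, tr(a^2 b a) = tr(a) tr(b a^2) - tr(b a)   [square of a] = x^2*z - x*y - z
tr(a^3 b a) = tr(a) tr(a^2 b a) - tr(a^2 b)   [square of a] = x^3*z - x^2*y - 2*x*z + y
and tr(b a^5) = tr(a) tr(a^3 b a) - tr(a^3 b)   [square of a] = x^4*z - x^3*y - 3*x^2*z + 2*x*y + z
next, tr(a^2 b^3 a^3) = tr(b) tr(b a^5 b) - tr(b a^5)   [square of b] = x^4*y^2*z - x^5*y - x^3*y^3 - x^4*z - 3*x^2*y^2*z + 6*x^3*y + 2*x*y^3 + 3*x^2*z + y^2*z - 7*x*y - z
and tr(a b a b) = tr(a b) tr(a b) - tr(1)   [split at a repeated a] = z^2 - 2
tr(b^2 a b a) = tr(b) tr(a b a b) - tr(a b a)   [square of b] = y*z^2 - x*z - y
next, tr(b^2 a b) = tr(b) tr(b a b) - tr(b a)   [square of b] = y^2*z - x*y - z
tr(b a^2 b^2 a) = tr(a) tr(b^2 a b a) - tr(b^2 a b)   [square of a] = x*y*z^2 - x^2*z - y^2*z + z
and tr(b a^2 b^2) = tr(b) tr(a^2 b^2) - tr(a^2 b)   [square of b] = x*y^2*z - x^2*y - y^3 - x*z + 3*y
next, tr(a^2 b a^2 b^2) = tr(a) tr(b a^2 b^2 a) - tr(b a^2 b^2)   [square of a] = x^2*y*z^2 - x^3*z - 2*x*y^2*z + x^2*y + y^3 + 2*x*z - 3*y
and tr(b a^2 b a) = tr(a) tr(b a b a) - tr(b a b)   [square of a] = x*z^2 - y*z - x
and tr(a^2 b a^2 b) = tr(a) tr(b a^2 b a) - tr(b a^2 b)   [square of a] = x^2*z^2 - 2*x*y*z + y^2 - 2
next, tr(b a^2 b^3 a^2) = tr(b) tr(a^2 b a^2 b^2) - tr(a^2 b a^2 b)   [square of b] = x^2*y^2*z^2 - x^3*y*z - 2*x*y^3*z + x^2*y^2 - x^2*z^2 + y^4 + 4*x*y*z - 4*y^2 + 2
tr(b^3 a b a) = tr(b) tr(b a b a b) - tr(b a b a)   [square of b] = y^2*z^2 - x*y*z - y^2 - z^2 + 2
tr(b^3 a b) = tr(b) tr(b^2 a b) - tr(b^2 a)   [square of b] = y^3*z - x*y^2 - 2*y*z + x
tr(b a^2 b^3 a) = tr(a) tr(b^3 a b a) - tr(b^3 a b)   [square of a] = x*y^2*z^2 - x^2*y*z - y^3*z - x*z^2 + 2*y*z + x
tr(a^2 b^3 a^3 b) = tr(a) tr(b a^2 b^3 a^2) - tr(b a^2 b^3 a)   [square of a] = x^3*y^2*z^2 - x^4*y*z - 2*x^2*y^3*z + x^3*y^2 - x^3*z^2 + x*y^4 - x*y^2*z^2 + 5*x^2*y*z + y^3*z - 4*x*y^2 + x*z^2 - 2*y*z + x
and tr(a^2 b^3 a^3 b^-1) = tr(a^2 b^3 a^3) tr(b) - tr(a^2 b^3 a^3 b)   [inverse elimination on b] = x^4*y^3*z - x^5*y^2 - x^3*y^4 - x^3*y^2*z^2 - x^2*y^3*z + 5*x^3*y^2 + x^3*z^2 + x*y^4 + x*y^2*z^2 - 2*x^2*y*z - 3*x*y^2 - x*z^2 + y*z - x
tr(b^-2 a^2 b^3 a^3) = tr(a^2 b^3 a^3 b^-1) tr(b) - tr(a^2 b^3 a^3)   [inverse elimination on b] = x^4*y^4*z - x^5*y^3 - x^3*y^5 - x^3*y^3*z^2 - x^4*y^2*z - x^2*y^4*z + x^5*y + 6*x^3*y^3 + x^3*y*z^2 + x*y^5 + x*y^3*z^2 + x^4*z + x^2*y^2*z - 6*x^3*y - 5*x*y^3 - x*y*z^2 - 3*x^2*z + 6*x*y + z
tr(b a^3 b^-3 a^2 b^2) = tr(b^-2 a^2 b^3 a^3) tr(b) - tr(b^-2 a^2 b^3 a^3 b)   [inverse elimination on b] = x^4*y^5*z - x^5*y^4 - x^3*y^6 - x^3*y^4*z^2 - 2*x^4*y^3*z - x^2*y^5*z + 2*x^5*y^2 + 7*x^3*y^4 + 2*x^3*y^2*z^2 + x*y^6 + x*y^4*z^2 + x^4*y*z + 2*x^2*y^3*z - 11*x^3*y^2 - x^3*z^2 - 6*x*y^4 - 2*x*y^2*z^2 - x^2*y*z + 9*x*y^2 + x*z^2 + x
and tr(b^2 a b a^3) = tr(a) tr(b^2 a b a^2) - tr(b^2 a b a)   [square of a] = x^2*y*z^2 - x^3*z - x*y^2*z - y*z^2 + 2*x*z + y
next, tr(b^2 a b a^4) = tr(a) tr(b^2 a b a^3) - tr(b^2 a b a^2)   [square of a] = x^3*y*z^2 - x^4*z - x^2*y^2*z - 2*x*y*z^2 + 3*x^2*z + y^2*z + x*y - z
next, tr(a^2 b^2 a b a^3) = tr(a) tr(b^2 a b a^4) - tr(b^2 a b a^3)   [square of a] = x^4*y*z^2 - x^5*z - x^3*y^2*z - 3*x^2*y*z^2 + 4*x^3*z + 2*x*y^2*z + x^2*y + y*z^2 - 3*x*z - y
tr(b a b a b a) = tr(b a) tr(b a b a) - tr(b^-1 a^-1)   [split at a repeated b] = z^3 - 3*z
tr(b a b a b a^2) = tr(a) tr(b a b a b a) - tr(b a b a b)   [square of a] = x*z^3 - y*z^2 - 2*x*z + y
tr(b a b a^3 b a) = tr(a) tr(b a b a b a^2) - tr(b a b a b a)   [square of a] = x^2*z^3 - x*y*z^2 - 2*x^2*z - z^3 + x*y + 3*z
and tr(a b a^3 b a^2 b) = tr(a) tr(b a b a^3 b a) - tr(b a b a^3 b)   [square of a] = x^3*z^3 - 2*x^2*y*z^2 - x^3*z + x*y^2*z - x*z^3 + x^2*y + y*z^2 + x*z - y
and tr(b a^3 b a) = tr(a) tr(a b a b a) - tr(a b a b)   [square of a] = x^2*z^2 - x*y*z - x^2 - z^2 + 2
and tr(b a^3 b a^2) = tr(a) tr(b a^3 b a) - tr(b a^3 b)   [square of a] = x^3*z^2 - 2*x^2*y*z + x*y^2 - x*z^2 + y*z - x
and tr(a b a^3 b a^2) = tr(a) tr(b a^3 b a^2) - tr(b a^3 b a)   [square of a] = x^4*z^2 - 2*x^3*y*z + x^2*y^2 - 2*x^2*z^2 + 2*x*y*z + z^2 - 2
and tr(a^2 b^2 a b a^3 b) = tr(b) tr(a b a^3 b a^2 b) - tr(a b a^3 b a^2)   [square of b] = x^3*y*z^3 - x^4*z^2 - 2*x^2*y^2*z^2 + x^3*y*z + x*y^3*z - x*y*z^3 + 2*x^2*z^2 + y^2*z^2 - x*y*z - y^2 - z^2 + 2
and tr(a^2 b^2 a b a^3 b^-1) = tr(a^2 b^2 a b a^3) tr(b) - tr(a^2 b^2 a b a^3 b)   [inverse elimination on b] = x^4*y^2*z^2 - x^5*y*z - x^3*y^3*z - x^3*y*z^3 + x^4*z^2 - x^2*y^2*z^2 + 3*x^3*y*z + x*y^3*z + x*y*z^3 + x^2*y^2 - 2*x^2*z^2 - 2*x*y*z + z^2 - 2
tr(b^-2 a^2 b^2 a b a^3) = tr(a^2 b^2 a b a^3 b^-1) tr(b) - tr(a^2 b^2 a b a^3)   [inverse elimination on b] = x^4*y^3*z^2 - x^5*y^2*z - x^3*y^4*z - x^3*y^2*z^3 - x^2*y^3*z^2 + x^5*z + 4*x^3*y^2*z + x*y^4*z + x*y^2*z^3 + x^2*y^3 + x^2*y*z^2 - 4*x^3*z - 4*x*y^2*z - x^2*y + 3*x*z - y
next, tr(b a^3 b^-3 a^2 b^2 a) = tr(b^-2 a^2 b^2 a b a^3) tr(b) - tr(b^-2 a^2 b^2 a b a^3 b)   [inverse elimination on b] = x^4*y^4*z^2 - x^5*y^3*z - x^3*y^5*z - x^3*y^3*z^3 - x^4*y^2*z^2 - x^2*y^4*z^2 + 2*x^5*y*z + 5*x^3*y^3*z + x^3*y*z^3 + x*y^5*z + x*y^3*z^3 - x^4*z^2 + x^2*y^4 + 2*x^2*y^2*z^2 - 7*x^3*y*z - 5*x*y^3*z - x*y*z^3 - 2*x^2*y^2 + 2*x^2*z^2 + 5*x*y*z - y^2 - z^2 + 2
tr(b^2 a^-1 b a^3 b^-3 a^2) = tr(b a^3 b^-3 a^2 b^2) tr(a) - tr(b a^3 b^-3 a^2 b^2 a)   [inverse elimination on a] = x^5*y^5*z - x^6*y^4 - x^4*y^6 - 2*x^4*y^4*z^2 - x^5*y^3*z + x^3*y^3*z^3 + 2*x^6*y^2 + 7*x^4*y^4 + 3*x^4*y^2*z^2 + x^2*y^6 + 2*x^2*y^4*z^2 - x^5*y*z - 3*x^3*y^3*z - x^3*y*z^3 - x*y^5*z - x*y^3*z^3 - 11*x^4*y^2 - 7*x^2*y^4 - 4*x^2*y^2*z^2 + 6*x^3*y*z + 5*x*y^3*z + x*y*z^3 + 11*x^2*y^2 - x^2*z^2 - 5*x*y*z + x^2 + y^2 + z^2 - 2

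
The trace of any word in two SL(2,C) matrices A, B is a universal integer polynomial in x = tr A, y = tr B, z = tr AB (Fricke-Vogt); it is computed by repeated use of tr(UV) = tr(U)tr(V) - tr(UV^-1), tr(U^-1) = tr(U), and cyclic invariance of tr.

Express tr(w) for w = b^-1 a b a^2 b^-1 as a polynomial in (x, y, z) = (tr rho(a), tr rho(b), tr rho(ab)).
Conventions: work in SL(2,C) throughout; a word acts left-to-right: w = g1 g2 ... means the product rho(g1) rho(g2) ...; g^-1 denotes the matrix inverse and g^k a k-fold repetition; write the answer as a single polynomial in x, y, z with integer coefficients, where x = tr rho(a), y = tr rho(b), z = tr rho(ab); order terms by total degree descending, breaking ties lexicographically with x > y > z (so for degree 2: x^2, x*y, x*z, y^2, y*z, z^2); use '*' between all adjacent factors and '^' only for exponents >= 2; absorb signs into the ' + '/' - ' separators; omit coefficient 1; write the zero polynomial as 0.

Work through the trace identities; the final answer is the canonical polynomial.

x^2*y^2*z - x*y^3 - x*y*z^2 - x^2*z + 2*x*y + z

trace(b a^2) = trace(a) trace(b a) - trace(b)  (reduce the a square) = x*z - y
trace(a b a^2) = trace(a) trace(b a^2) - trace(b a)  (reduce the a square) = x^2*z - x*y - z
use: trace(b a b a) = trace(b a) trace(b a) - trace(1)  (split on b) = z^2 - 2
trace(b a b) = trace(b) trace(a b) - trace(a)  (reduce the b square) = y*z - x
apply: trace(a b a^2 b) = trace(a) trace(b a b a) - trace(b a b)  (reduce the a square) = x*z^2 - y*z - x
apply: trace(a b a^2 b^-1) = trace(a b a^2) trace(b) - trace(a b a^2 b)  (eliminate b^-1) = x^2*y*z - x*y^2 - x*z^2 + x
trace(b^-1 a b a^2 b^-1) = trace(a b a^2 b^-1) trace(b) - trace(a b a^2)  (eliminate b^-1) = x^2*y^2*z - x*y^3 - x*y*z^2 - x^2*z + 2*x*y + z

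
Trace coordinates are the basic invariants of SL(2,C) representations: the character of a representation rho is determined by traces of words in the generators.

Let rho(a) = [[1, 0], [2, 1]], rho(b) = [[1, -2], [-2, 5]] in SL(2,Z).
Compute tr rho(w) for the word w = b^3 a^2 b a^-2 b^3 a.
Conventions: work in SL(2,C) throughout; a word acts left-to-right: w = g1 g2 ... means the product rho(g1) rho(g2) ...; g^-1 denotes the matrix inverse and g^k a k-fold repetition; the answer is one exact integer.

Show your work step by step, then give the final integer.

-62998

rho(b) = [[1, -2], [-2, 5]]
... * rho(b) = [[1, -2], [-2, 5]]  ->  [[5, -12], [-12, 29]]
... * rho(b) = [[1, -2], [-2, 5]]  ->  [[29, -70], [-70, 169]]
... * rho(a) = [[1, 0], [2, 1]]  ->  [[-111, -70], [268, 169]]
... * rho(a) = [[1, 0], [2, 1]]  ->  [[-251, -70], [606, 169]]
... * rho(b) = [[1, -2], [-2, 5]]  ->  [[-111, 152], [268, -367]]
... * rho(a^-1) = [[1, 0], [-2, 1]]  ->  [[-415, 152], [1002, -367]]
... * rho(a^-1) = [[1, 0], [-2, 1]]  ->  [[-719, 152], [1736, -367]]
... * rho(b) = [[1, -2], [-2, 5]]  ->  [[-1023, 2198], [2470, -5307]]
... * rho(b) = [[1, -2], [-2, 5]]  ->  [[-5419, 13036], [13084, -31475]]
... * rho(b) = [[1, -2], [-2, 5]]  ->  [[-31491, 76018], [76034, -183543]]
... * rho(a) = [[1, 0], [2, 1]]  ->  [[120545, 76018], [-291052, -183543]]
tr = 120545 + -183543 = -62998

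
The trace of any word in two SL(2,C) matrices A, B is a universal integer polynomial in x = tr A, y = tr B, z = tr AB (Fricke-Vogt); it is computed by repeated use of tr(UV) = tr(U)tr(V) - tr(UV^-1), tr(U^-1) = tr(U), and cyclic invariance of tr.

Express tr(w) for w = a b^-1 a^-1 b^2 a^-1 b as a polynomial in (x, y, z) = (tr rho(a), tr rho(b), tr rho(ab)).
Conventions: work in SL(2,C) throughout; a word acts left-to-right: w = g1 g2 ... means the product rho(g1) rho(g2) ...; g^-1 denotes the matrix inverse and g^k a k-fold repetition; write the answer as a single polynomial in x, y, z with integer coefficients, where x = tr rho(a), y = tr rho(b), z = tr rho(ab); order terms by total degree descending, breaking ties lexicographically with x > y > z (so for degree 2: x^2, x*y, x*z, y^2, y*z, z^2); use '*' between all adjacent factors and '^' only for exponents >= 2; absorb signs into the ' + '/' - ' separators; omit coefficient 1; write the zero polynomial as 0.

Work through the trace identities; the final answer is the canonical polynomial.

so trace(b^2) = trace(b) trace(b) - trace(1) = y^2 - 2
so trace(b^3) = trace(b) trace(b^2) - trace(b) = y^3 - 3*y
so trace(b a b) = trace(b) trace(a b) - trace(a) = y*z - x
trace(b^3 a) = trace(b) trace(b a b) - trace(b a) = y^2*z - x*y - z
trace(b^2 a^-1 b) = trace(b^3) trace(a) - trace(b^3 a) = x*y^3 - y^2*z - 2*x*y + z
reduce: trace(b^3 a b) = trace(b) trace(b a b^2) - trace(b a b) = y^3*z - x*y^2 - 2*y*z + x
trace(a b a b) = trace(b a) trace(b a) - trace(1) = z^2 - 2
so trace(a b a) = trace(a) trace(b a) - trace(b) = x*z - y
reduce: trace(a b a b^2) = trace(b) trace(a b a b) - trace(a b a) = y*z^2 - x*z - y
so trace(b^3 a b a) = trace(b) trace(a b a b^2) - trace(a b a b) = y^2*z^2 - x*y*z - y^2 - z^2 + 2
trace(b a b a^-1 b^2) = trace(b^3 a b) trace(a) - trace(b^3 a b a) = x*y^3*z - x^2*y^2 - y^2*z^2 - x*y*z + x^2 + y^2 + z^2 - 2
trace(a b a b a b) = trace(a b) trace(a b a b) - trace(a^-1 b^-1) = z^3 - 3*z
so trace(a b a b a) = trace(a) trace(b a b a) - trace(b a b) = x*z^2 - y*z - x
trace(b^2 a b a b a) = trace(b) trace(a b a b a b) - trace(a b a b a) = y*z^3 - x*z^2 - 2*y*z + x
trace(b a b a^-1 b^2 a) = trace(b^2 a b a b) trace(a) - trace(b^2 a b a b a) = x*y^2*z^2 - x^2*y*z - y*z^3 - x*y^2 + 2*y*z + x
reduce: trace(a^-1 b^2 a^-1 b a b) = trace(b a b a^-1 b^2) trace(a) - trace(b a b a^-1 b^2 a) = x^2*y^3*z - x^3*y^2 - 2*x*y^2*z^2 + y*z^3 + x^3 + 2*x*y^2 + x*z^2 - 2*y*z - 3*x
so trace(a b^-1 a^-1 b^2 a^-1 b) = trace(a^-1 b^2 a^-1 b a) trace(b) - trace(a^-1 b^2 a^-1 b a b) = -x^2*y^3*z + x^3*y^2 + x*y^4 + 2*x*y^2*z^2 - y^3*z - y*z^3 - x^3 - 4*x*y^2 - x*z^2 + 3*y*z + 3*x

-x^2*y^3*z + x^3*y^2 + x*y^4 + 2*x*y^2*z^2 - y^3*z - y*z^3 - x^3 - 4*x*y^2 - x*z^2 + 3*y*z + 3*x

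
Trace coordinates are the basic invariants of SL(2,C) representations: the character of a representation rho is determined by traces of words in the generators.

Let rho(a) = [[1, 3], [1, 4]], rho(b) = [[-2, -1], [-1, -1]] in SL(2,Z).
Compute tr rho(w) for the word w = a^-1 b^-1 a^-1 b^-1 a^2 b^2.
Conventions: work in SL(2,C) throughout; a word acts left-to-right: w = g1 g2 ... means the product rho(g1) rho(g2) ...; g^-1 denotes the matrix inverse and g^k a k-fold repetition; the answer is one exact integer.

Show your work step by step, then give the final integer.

-3018

rho(a^-1) = [[4, -3], [-1, 1]]
... * rho(b^-1) = [[-1, 1], [1, -2]]  ->  [[-7, 10], [2, -3]]
... * rho(a^-1) = [[4, -3], [-1, 1]]  ->  [[-38, 31], [11, -9]]
... * rho(b^-1) = [[-1, 1], [1, -2]]  ->  [[69, -100], [-20, 29]]
... * rho(a) = [[1, 3], [1, 4]]  ->  [[-31, -193], [9, 56]]
... * rho(a) = [[1, 3], [1, 4]]  ->  [[-224, -865], [65, 251]]
... * rho(b) = [[-2, -1], [-1, -1]]  ->  [[1313, 1089], [-381, -316]]
... * rho(b) = [[-2, -1], [-1, -1]]  ->  [[-3715, -2402], [1078, 697]]
tr = -3715 + 697 = -3018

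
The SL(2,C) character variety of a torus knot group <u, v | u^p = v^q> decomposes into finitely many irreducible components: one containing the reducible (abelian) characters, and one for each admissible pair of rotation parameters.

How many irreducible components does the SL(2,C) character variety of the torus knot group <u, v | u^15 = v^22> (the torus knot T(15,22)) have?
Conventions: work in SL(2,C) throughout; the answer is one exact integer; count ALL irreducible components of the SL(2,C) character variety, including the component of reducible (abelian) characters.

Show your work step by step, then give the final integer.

For T(15,22): irreducibility forces the central element u^15 = v^22 to one of +I, -I.
On an irreducible component, tr(u) is locked at 2*cos(pi*alpha/15) for some alpha in 1..14, and tr(v) at 2*cos(pi*beta/22) for some beta in 1..21.
The two central values (-1)^alpha I and (-1)^beta I must be the same matrix, so alpha and beta share a parity.
count pairs: odd alpha (7 choices) x odd beta (11), plus even alpha (7) x even beta (10): 7*11 + 7*10 = 147.
components with irreducible characters: 147; plus the single component of reducible (abelian) characters: total 148.

148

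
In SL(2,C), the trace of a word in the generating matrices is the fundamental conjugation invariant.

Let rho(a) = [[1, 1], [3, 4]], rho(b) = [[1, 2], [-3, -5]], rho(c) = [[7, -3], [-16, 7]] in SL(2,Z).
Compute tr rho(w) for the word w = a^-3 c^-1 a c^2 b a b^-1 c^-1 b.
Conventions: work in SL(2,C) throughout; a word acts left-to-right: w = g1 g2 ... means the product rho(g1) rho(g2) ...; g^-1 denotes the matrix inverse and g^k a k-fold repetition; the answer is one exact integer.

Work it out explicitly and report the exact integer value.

rho(a^-1) = [[4, -1], [-3, 1]]
... * rho(a^-1) = [[4, -1], [-3, 1]]  ->  [[19, -5], [-15, 4]]
... * rho(a^-1) = [[4, -1], [-3, 1]]  ->  [[91, -24], [-72, 19]]
... * rho(c^-1) = [[7, 3], [16, 7]]  ->  [[253, 105], [-200, -83]]
... * rho(a) = [[1, 1], [3, 4]]  ->  [[568, 673], [-449, -532]]
... * rho(c) = [[7, -3], [-16, 7]]  ->  [[-6792, 3007], [5369, -2377]]
... * rho(c) = [[7, -3], [-16, 7]]  ->  [[-95656, 41425], [75615, -32746]]
... * rho(b) = [[1, 2], [-3, -5]]  ->  [[-219931, -398437], [173853, 314960]]
... * rho(a) = [[1, 1], [3, 4]]  ->  [[-1415242, -1813679], [1118733, 1433693]]
... * rho(b^-1) = [[-5, -2], [3, 1]]  ->  [[1635173, 1016805], [-1292586, -803773]]
... * rho(c^-1) = [[7, 3], [16, 7]]  ->  [[27715091, 12023154], [-21908470, -9504169]]
... * rho(b) = [[1, 2], [-3, -5]]  ->  [[-8354371, -4685588], [6604037, 3703905]]
tr = -8354371 + 3703905 = -4650466

-4650466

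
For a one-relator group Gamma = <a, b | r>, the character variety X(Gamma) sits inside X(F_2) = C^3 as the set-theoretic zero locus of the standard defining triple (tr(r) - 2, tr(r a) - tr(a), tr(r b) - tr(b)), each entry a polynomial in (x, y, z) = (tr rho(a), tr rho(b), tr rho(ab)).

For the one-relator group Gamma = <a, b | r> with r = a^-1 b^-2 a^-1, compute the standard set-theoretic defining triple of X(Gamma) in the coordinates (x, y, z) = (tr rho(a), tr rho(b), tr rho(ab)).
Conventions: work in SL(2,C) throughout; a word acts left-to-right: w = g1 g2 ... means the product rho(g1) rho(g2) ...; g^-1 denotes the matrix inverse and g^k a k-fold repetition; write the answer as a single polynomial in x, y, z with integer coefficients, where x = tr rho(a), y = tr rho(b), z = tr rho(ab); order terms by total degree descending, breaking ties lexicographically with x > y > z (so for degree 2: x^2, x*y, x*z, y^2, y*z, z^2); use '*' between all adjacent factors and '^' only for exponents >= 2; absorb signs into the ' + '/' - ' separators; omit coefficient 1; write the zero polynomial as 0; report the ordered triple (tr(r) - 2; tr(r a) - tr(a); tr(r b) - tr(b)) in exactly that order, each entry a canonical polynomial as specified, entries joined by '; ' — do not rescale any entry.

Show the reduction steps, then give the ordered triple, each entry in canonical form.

tr(b^-1) = tr(b) = y
reduce: tr(b^-2) = tr(b^-1)*tr(b) - tr(1) = y^2 - 2
tr(a b^-1) = tr(a)*tr(b) - tr(a b) = x*y - z
so tr(b^-2 a) = tr(a b^-1)*tr(b) - tr(a) = x*y^2 - y*z - x
so tr(a^-1 b^-2) = tr(b^-2)*tr(a) - tr(b^-2 a) = y*z - x
tr(a^-1 b^-2 a^-1) = tr(a^-1 b^-2)*tr(a) - tr(a^-1 b^-2 a) = x*y*z - x^2 - y^2 + 2
reduce: tr(a^-1 b a^-1) = tr(b a^-1)*tr(a) - tr(b)   [inverse elimination on a] = x^2*y - x*z - y
so tr(b a b a) = tr(b a)*tr(b a) - tr(1)   [split at a repeated b] = z^2 - 2
so tr(b a^-1 b a) = tr(b a b)*tr(a) - tr(b a b a)   [inverse elimination on a] = x*y*z - x^2 - z^2 + 2
tr(a^-1 b a^-1 b) = tr(b a^-1 b)*tr(a) - tr(b a^-1 b a)   [inverse elimination on a] = x^2*y^2 - 2*x*y*z + z^2 - 2
tr(b^-1 a^-1 b a^-1) = tr(a^-1 b a^-1)*tr(b) - tr(a^-1 b a^-1 b)   [inverse elimination on b] = x*y*z - y^2 - z^2 + 2
tr(a^-1 b^-2 a^-1 b) = tr(b^-1 a^-1 b a^-1)*tr(b) - tr(b^-1 a^-1 b a^-1 b)   [inverse elimination on b] = x*y^2*z - x^2*y - y^3 - y*z^2 + x*z + 3*y
assemble the triple (tr(r) - 2; tr(r a) - x; tr(r b) - y)

x*y*z - x^2 - y^2; y*z - 2*x; x*y^2*z - x^2*y - y^3 - y*z^2 + x*z + 2*y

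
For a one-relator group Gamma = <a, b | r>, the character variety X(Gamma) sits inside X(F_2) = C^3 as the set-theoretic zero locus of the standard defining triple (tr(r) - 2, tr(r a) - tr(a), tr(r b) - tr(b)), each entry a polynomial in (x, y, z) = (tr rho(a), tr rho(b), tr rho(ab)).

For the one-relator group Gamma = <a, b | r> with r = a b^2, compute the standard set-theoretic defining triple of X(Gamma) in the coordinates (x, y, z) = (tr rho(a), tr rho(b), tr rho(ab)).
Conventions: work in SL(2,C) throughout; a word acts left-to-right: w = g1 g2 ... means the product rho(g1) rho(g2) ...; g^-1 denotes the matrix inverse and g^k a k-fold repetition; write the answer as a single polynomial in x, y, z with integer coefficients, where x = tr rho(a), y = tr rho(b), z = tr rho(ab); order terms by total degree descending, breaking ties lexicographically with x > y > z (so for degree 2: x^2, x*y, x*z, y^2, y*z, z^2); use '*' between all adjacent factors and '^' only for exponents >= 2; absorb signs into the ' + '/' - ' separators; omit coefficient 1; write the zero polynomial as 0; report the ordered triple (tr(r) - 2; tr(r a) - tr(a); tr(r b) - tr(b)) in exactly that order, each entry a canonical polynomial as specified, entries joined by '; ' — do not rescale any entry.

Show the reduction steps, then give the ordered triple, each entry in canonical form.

y*z - x - 2; x*y*z - x^2 - y^2 - x + 2; y^2*z - x*y - y - z

trace(a b^2) = trace(b) trace(a b) - trace(a)  (reduce the b square) = y*z - x
trace(b^2) = trace(b) trace(b) - trace(1)   [square of b] = y^2 - 2
trace(a b^2 a) = trace(a) trace(b^2 a) - trace(b^2)   [square of a] = x*y*z - x^2 - y^2 + 2
trace(a b^3) = trace(b) trace(b a b) - trace(b a)  (reduce the b square) = y^2*z - x*y - z
assemble the triple (trace(r) - 2; trace(r a) - x; trace(r b) - y)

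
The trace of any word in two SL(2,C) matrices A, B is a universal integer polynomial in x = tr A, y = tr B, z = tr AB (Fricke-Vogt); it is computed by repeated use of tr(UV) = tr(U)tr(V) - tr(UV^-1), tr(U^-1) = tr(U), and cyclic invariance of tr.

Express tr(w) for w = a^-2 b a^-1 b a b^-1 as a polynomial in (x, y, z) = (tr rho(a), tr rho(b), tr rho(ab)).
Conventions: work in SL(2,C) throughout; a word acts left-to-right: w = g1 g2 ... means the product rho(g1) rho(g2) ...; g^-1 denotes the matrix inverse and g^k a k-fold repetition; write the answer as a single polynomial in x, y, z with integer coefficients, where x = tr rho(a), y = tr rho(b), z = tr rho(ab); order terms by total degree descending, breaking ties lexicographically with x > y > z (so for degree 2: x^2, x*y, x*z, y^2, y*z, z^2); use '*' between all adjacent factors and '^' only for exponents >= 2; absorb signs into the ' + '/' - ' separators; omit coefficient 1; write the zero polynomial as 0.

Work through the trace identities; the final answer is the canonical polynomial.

next, tr(b^2) = tr(b) tr(b) - tr(1)   [square of b] = y^2 - 2
next, tr(b^2 a) = tr(b) tr(a b) - tr(a)   [square of b] = y*z - x
and tr(b a^-1 b) = tr(b^2) tr(a) - tr(b^2 a)   [inverse elimination on a] = x*y^2 - y*z - x
next, tr(b a b a) = tr(b a) tr(b a) - tr(1)   [split at a repeated b] = z^2 - 2
tr(b a^-1 b a) = tr(b a b) tr(a) - tr(b a b a)   [inverse elimination on a] = x*y*z - x^2 - z^2 + 2
next, tr(a^-1 b a^-1 b) = tr(b a^-1 b) tr(a) - tr(b a^-1 b a)   [inverse elimination on a] = x^2*y^2 - 2*x*y*z + z^2 - 2
and tr(b^2 a b) = tr(b) tr(a b^2) - tr(a b)   [square of b] = y^2*z - x*y - z
next, tr(a b a) = tr(a) tr(b a) - tr(b)   [square of a] = x*z - y
next, tr(b^2 a b a) = tr(b) tr(a b a b) - tr(a b a)   [square of b] = y*z^2 - x*z - y
tr(b^2 a b a^-1) = tr(b^2 a b) tr(a) - tr(b^2 a b a)   [inverse elimination on a] = x*y^2*z - x^2*y - y*z^2 + y
and tr(b a b a^-2 b) = tr(b^2 a b a^-1) tr(a) - tr(b^2 a b)   [inverse elimination on a] = x^2*y^2*z - x^3*y - x*y*z^2 - y^2*z + 2*x*y + z
and tr(b a b a b a) = tr(b a) tr(b a b a) - tr(b^-1 a^-1)   [split at a repeated b] = z^3 - 3*z
next, tr(a^-1 b a b a b) = tr(b a b a b) tr(a) - tr(b a b a b a)   [inverse elimination on a] = x*y*z^2 - x^2*z - z^3 - x*y + 3*z
tr(b a b a^-2 b a) = tr(a^-1 b a b a b) tr(a) - tr(a^-1 b a b a b a)   [inverse elimination on a] = x^2*y*z^2 - x^3*z - x*z^3 - x^2*y - y*z^2 + 4*x*z + y
tr(a^-2 b a^-1 b a b) = tr(b a b a^-2 b) tr(a) - tr(b a b a^-2 b a)   [inverse elimination on a] = x^3*y^2*z - x^4*y - 2*x^2*y*z^2 + x^3*z - x*y^2*z + x*z^3 + 3*x^2*y + y*z^2 - 3*x*z - y
next, tr(a^-2 b a^-1 b a b^-1) = tr(a^-2 b a^-1 b a) tr(b) - tr(a^-2 b a^-1 b a b)   [inverse elimination on b] = -x^3*y^2*z + x^4*y + x^2*y^3 + 2*x^2*y*z^2 - x^3*z - x*y^2*z - x*z^3 - 3*x^2*y + 3*x*z - y

-x^3*y^2*z + x^4*y + x^2*y^3 + 2*x^2*y*z^2 - x^3*z - x*y^2*z - x*z^3 - 3*x^2*y + 3*x*z - y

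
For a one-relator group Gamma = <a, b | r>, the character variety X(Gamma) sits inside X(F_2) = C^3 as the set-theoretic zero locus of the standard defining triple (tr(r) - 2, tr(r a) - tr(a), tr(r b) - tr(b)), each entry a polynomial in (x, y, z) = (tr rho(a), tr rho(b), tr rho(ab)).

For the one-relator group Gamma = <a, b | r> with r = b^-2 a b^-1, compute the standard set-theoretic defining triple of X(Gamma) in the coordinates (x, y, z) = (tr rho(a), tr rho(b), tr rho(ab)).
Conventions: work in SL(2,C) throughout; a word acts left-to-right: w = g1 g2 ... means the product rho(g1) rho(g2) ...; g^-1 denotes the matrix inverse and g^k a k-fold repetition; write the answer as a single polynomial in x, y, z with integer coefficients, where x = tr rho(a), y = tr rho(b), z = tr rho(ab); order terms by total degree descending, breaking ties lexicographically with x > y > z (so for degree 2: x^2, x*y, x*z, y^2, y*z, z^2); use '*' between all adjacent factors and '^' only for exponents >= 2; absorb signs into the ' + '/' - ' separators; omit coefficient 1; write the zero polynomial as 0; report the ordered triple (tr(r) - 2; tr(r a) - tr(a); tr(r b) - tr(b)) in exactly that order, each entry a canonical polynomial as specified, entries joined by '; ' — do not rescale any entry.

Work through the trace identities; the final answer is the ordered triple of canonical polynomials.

tr(a b^-1) = tr(a) tr(b) - tr(a b) = x*y - z
tr(a b^-2) = tr(a b^-1) tr(b) - tr(a) = x*y^2 - y*z - x
tr(b^-2 a b^-1) = tr(a b^-2) tr(b) - tr(a b^-1) = x*y^3 - y^2*z - 2*x*y + z
tr(a^2) = tr(a) tr(a) - tr(1)  (reduce the a square) = x^2 - 2
tr(a^2 b) = tr(a) tr(b a) - tr(b)  (reduce the a square) = x*z - y
tr(a b^-1 a) = tr(a^2) tr(b) - tr(a^2 b)  (eliminate b^-1) = x^2*y - x*z - y
tr(a b a b) = tr(b a) tr(b a) - tr(1)  (split on b) = z^2 - 2
tr(a b^-1 a b) = tr(a b a) tr(b) - tr(a b a b)  (eliminate b^-1) = x*y*z - y^2 - z^2 + 2
tr(b^-1 a b^-1 a) = tr(a b^-1 a) tr(b) - tr(a b^-1 a b)  (eliminate b^-1) = x^2*y^2 - 2*x*y*z + z^2 - 2
tr(b^-2 a b^-1 a) = tr(b^-1 a b^-1 a) tr(b) - tr(b^-1 a b^-1 a b)  (eliminate b^-1) = x^2*y^3 - 2*x*y^2*z - x^2*y + y*z^2 + x*z - y
assemble the triple (tr(r) - 2; tr(r a) - x; tr(r b) - y)

x*y^3 - y^2*z - 2*x*y + z - 2; x^2*y^3 - 2*x*y^2*z - x^2*y + y*z^2 + x*z - x - y; x*y^2 - y*z - x - y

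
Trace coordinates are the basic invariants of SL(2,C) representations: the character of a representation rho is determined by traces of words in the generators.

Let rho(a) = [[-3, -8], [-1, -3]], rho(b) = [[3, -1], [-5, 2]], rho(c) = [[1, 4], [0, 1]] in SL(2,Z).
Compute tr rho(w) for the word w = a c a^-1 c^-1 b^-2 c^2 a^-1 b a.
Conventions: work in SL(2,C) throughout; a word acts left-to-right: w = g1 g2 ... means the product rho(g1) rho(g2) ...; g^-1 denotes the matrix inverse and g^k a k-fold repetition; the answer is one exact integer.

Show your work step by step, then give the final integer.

-1016142

rho(a) = [[-3, -8], [-1, -3]]
... * rho(c) = [[1, 4], [0, 1]]  ->  [[-3, -20], [-1, -7]]
... * rho(a^-1) = [[-3, 8], [1, -3]]  ->  [[-11, 36], [-4, 13]]
... * rho(c^-1) = [[1, -4], [0, 1]]  ->  [[-11, 80], [-4, 29]]
... * rho(b^-1) = [[2, 1], [5, 3]]  ->  [[378, 229], [137, 83]]
... * rho(b^-1) = [[2, 1], [5, 3]]  ->  [[1901, 1065], [689, 386]]
... * rho(c) = [[1, 4], [0, 1]]  ->  [[1901, 8669], [689, 3142]]
... * rho(c) = [[1, 4], [0, 1]]  ->  [[1901, 16273], [689, 5898]]
... * rho(a^-1) = [[-3, 8], [1, -3]]  ->  [[10570, -33611], [3831, -12182]]
... * rho(b) = [[3, -1], [-5, 2]]  ->  [[199765, -77792], [72403, -28195]]
... * rho(a) = [[-3, -8], [-1, -3]]  ->  [[-521503, -1364744], [-189014, -494639]]
tr = -521503 + -494639 = -1016142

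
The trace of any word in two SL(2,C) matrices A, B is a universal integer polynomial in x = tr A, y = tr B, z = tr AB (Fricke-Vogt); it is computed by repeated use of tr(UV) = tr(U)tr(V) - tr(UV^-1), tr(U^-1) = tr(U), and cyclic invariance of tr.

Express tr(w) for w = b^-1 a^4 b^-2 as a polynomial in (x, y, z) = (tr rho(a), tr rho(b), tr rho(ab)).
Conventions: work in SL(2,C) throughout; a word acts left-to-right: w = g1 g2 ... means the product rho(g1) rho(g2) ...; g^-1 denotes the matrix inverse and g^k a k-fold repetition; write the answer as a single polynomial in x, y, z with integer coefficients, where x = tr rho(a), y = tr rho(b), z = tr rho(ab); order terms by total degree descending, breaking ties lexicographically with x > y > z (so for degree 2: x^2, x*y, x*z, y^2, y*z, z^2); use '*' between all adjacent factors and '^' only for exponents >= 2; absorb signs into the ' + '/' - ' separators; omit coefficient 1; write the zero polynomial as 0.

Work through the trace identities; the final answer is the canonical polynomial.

trace(a^2) = trace(a)*trace(a) - trace(1)  (reduce the a square) = x^2 - 2
trace(a^3) = trace(a)*trace(a^2) - trace(a)  (reduce the a square) = x^3 - 3*x
trace(a^4) = trace(a)*trace(a^3) - trace(a^2)  (reduce the a square) = x^4 - 4*x^2 + 2
trace(b a^2) = trace(a)*trace(b a) - trace(b)  (reduce the a square) = x*z - y
trace(b a^3) = trace(a)*trace(b a^2) - trace(b a)  (reduce the a square) = x^2*z - x*y - z
trace(a^4 b) = trace(a)*trace(b a^3) - trace(b a^2)  (reduce the a square) = x^3*z - x^2*y - 2*x*z + y
trace(a^4 b^-1) = trace(a^4)*trace(b) - trace(a^4 b)  (eliminate b^-1) = x^4*y - x^3*z - 3*x^2*y + 2*x*z + y
trace(b^-1 a^4 b^-1) = trace(a^4 b^-1)*trace(b) - trace(a^4)  (eliminate b^-1) = x^4*y^2 - x^3*y*z - x^4 - 3*x^2*y^2 + 2*x*y*z + 4*x^2 + y^2 - 2
trace(b^-1 a^4 b^-2) = trace(b^-1 a^4 b^-1)*trace(b) - trace(b^-1 a^4)  (eliminate b^-1) = x^4*y^3 - x^3*y^2*z - 2*x^4*y - 3*x^2*y^3 + x^3*z + 2*x*y^2*z + 7*x^2*y + y^3 - 2*x*z - 3*y

x^4*y^3 - x^3*y^2*z - 2*x^4*y - 3*x^2*y^3 + x^3*z + 2*x*y^2*z + 7*x^2*y + y^3 - 2*x*z - 3*y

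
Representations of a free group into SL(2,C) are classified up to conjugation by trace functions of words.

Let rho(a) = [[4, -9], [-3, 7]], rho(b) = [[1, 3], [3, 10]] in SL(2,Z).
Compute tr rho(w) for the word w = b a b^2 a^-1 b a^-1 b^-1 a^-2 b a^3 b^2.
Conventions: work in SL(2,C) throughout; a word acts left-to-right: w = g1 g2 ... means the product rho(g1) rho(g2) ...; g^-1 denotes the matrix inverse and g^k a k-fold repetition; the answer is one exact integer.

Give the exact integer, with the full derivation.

rho(b) = [[1, 3], [3, 10]]
... * rho(a) = [[4, -9], [-3, 7]]  ->  [[-5, 12], [-18, 43]]
... * rho(b) = [[1, 3], [3, 10]]  ->  [[31, 105], [111, 376]]
... * rho(b) = [[1, 3], [3, 10]]  ->  [[346, 1143], [1239, 4093]]
... * rho(a^-1) = [[7, 9], [3, 4]]  ->  [[5851, 7686], [20952, 27523]]
... * rho(b) = [[1, 3], [3, 10]]  ->  [[28909, 94413], [103521, 338086]]
... * rho(a^-1) = [[7, 9], [3, 4]]  ->  [[485602, 637833], [1738905, 2284033]]
... * rho(b^-1) = [[10, -3], [-3, 1]]  ->  [[2942521, -818973], [10536951, -2932682]]
... * rho(a^-1) = [[7, 9], [3, 4]]  ->  [[18140728, 23206797], [64960611, 83101831]]
... * rho(a^-1) = [[7, 9], [3, 4]]  ->  [[196605487, 256093740], [704029770, 917052823]]
... * rho(b) = [[1, 3], [3, 10]]  ->  [[964886707, 3150753861], [3455188239, 11282617540]]
... * rho(a) = [[4, -9], [-3, 7]]  ->  [[-5592714755, 13371296664], [-20027099664, 47881628629]]
... * rho(a) = [[4, -9], [-3, 7]]  ->  [[-62484749012, 143933509443], [-223753284543, 515415297379]]
... * rho(a) = [[4, -9], [-3, 7]]  ->  [[-681739524377, 1569897307209], [-2441259030309, 5621686642540]]
... * rho(b) = [[1, 3], [3, 10]]  ->  [[4027952397250, 13653754498959], [14423800897311, 48893089334473]]
... * rho(b) = [[1, 3], [3, 10]]  ->  [[44989215894127, 148621402181340], [161103068900730, 532202296036663]]
tr = 44989215894127 + 532202296036663 = 577191511930790

577191511930790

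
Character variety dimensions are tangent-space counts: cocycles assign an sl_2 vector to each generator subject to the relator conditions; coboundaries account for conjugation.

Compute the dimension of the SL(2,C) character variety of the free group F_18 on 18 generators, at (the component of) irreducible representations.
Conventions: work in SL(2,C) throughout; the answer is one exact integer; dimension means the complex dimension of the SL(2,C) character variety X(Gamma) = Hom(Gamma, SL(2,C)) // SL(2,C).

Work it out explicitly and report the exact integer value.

51

The free group F_18: 18 generators, no relators.
Z^1(Gamma, Ad rho) = (sl_2)^18: a cocycle is a free choice of one sl_2 vector per generator, so dim Z^1 = 3*18 = 54.
dim B^1 = 3: the coboundary map is injective because an irreducible image has centralizer 0 in sl_2.
Therefore dim X = 54 - 3 = 51.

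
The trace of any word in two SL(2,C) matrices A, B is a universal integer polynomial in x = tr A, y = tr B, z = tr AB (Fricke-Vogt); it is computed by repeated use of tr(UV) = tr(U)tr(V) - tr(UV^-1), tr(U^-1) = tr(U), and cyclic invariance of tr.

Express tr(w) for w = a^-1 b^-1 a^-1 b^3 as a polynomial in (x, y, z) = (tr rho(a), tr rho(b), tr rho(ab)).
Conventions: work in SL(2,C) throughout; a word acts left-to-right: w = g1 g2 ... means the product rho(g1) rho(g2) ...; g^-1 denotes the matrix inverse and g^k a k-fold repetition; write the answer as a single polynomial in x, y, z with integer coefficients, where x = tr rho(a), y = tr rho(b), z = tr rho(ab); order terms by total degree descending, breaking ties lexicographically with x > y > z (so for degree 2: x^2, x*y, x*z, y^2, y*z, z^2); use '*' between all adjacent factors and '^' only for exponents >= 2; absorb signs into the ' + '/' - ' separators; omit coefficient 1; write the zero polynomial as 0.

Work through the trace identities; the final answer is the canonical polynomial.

x*y^3*z - y^4 - y^2*z^2 - 2*x*y*z + 4*y^2 + z^2 - 2

tr(b^2) = tr(b) * tr(b) - tr(1)  (reduce the b square) = y^2 - 2
tr(b^2 a) = tr(b) * tr(a b) - tr(a)  (reduce the b square) = y*z - x
tr(a^-1 b^2) = tr(b^2) * tr(a) - tr(b^2 a)  (eliminate a^-1) = x*y^2 - y*z - x
use: tr(a^2 b) = tr(a) * tr(b a) - tr(b)  (reduce the a square) = x*z - y
tr(a^2) = tr(a) * tr(a) - tr(1)  (reduce the a square) = x^2 - 2
tr(b a^2 b) = tr(b) * tr(a^2 b) - tr(a^2)  (reduce the b square) = x*y*z - x^2 - y^2 + 2
use: tr(a b^3 a) = tr(b) * tr(b a^2 b) - tr(b a^2)  (reduce the b square) = x*y^2*z - x^2*y - y^3 - x*z + 3*y
tr(a b a b) = tr(a b) * tr(a b) - tr(1)  (split on a) = z^2 - 2
tr(b a b a b) = tr(b) * tr(a b a b) - tr(a b a)  (reduce the b square) = y*z^2 - x*z - y
use: tr(a b^3 a b) = tr(b) * tr(b a b a b) - tr(b a b a)  (reduce the b square) = y^2*z^2 - x*y*z - y^2 - z^2 + 2
apply: tr(b^3 a b^-1 a) = tr(a b^3 a) * tr(b) - tr(a b^3 a b)  (eliminate b^-1) = x*y^3*z - x^2*y^2 - y^4 - y^2*z^2 + 4*y^2 + z^2 - 2
apply: tr(b^-1 a^-1 b^3 a) = tr(b^3 a b^-1) * tr(a) - tr(b^3 a b^-1 a)  (eliminate a^-1) = -x*y^3*z + x^2*y^2 + y^4 + y^2*z^2 + x*y*z - x^2 - 4*y^2 - z^2 + 2
tr(a^-1 b^-1 a^-1 b^3) = tr(b^-1 a^-1 b^3) * tr(a) - tr(b^-1 a^-1 b^3 a)  (eliminate a^-1) = x*y^3*z - y^4 - y^2*z^2 - 2*x*y*z + 4*y^2 + z^2 - 2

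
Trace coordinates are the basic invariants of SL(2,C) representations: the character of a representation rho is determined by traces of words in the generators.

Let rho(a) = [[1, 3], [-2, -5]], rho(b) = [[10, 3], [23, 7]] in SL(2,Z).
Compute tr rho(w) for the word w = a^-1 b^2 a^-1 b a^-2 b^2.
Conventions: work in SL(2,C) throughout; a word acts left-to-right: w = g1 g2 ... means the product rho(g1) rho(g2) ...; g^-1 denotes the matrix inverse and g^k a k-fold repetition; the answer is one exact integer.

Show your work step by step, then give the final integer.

rho(a^-1) = [[-5, -3], [2, 1]]
... * rho(b) = [[10, 3], [23, 7]]  ->  [[-119, -36], [43, 13]]
... * rho(b) = [[10, 3], [23, 7]]  ->  [[-2018, -609], [729, 220]]
... * rho(a^-1) = [[-5, -3], [2, 1]]  ->  [[8872, 5445], [-3205, -1967]]
... * rho(b) = [[10, 3], [23, 7]]  ->  [[213955, 64731], [-77291, -23384]]
... * rho(a^-1) = [[-5, -3], [2, 1]]  ->  [[-940313, -577134], [339687, 208489]]
... * rho(a^-1) = [[-5, -3], [2, 1]]  ->  [[3547297, 2243805], [-1281457, -810572]]
... * rho(b) = [[10, 3], [23, 7]]  ->  [[87080485, 26348526], [-31457726, -9518375]]
... * rho(b) = [[10, 3], [23, 7]]  ->  [[1476820948, 445681137], [-533499885, -161001803]]
tr = 1476820948 + -161001803 = 1315819145

1315819145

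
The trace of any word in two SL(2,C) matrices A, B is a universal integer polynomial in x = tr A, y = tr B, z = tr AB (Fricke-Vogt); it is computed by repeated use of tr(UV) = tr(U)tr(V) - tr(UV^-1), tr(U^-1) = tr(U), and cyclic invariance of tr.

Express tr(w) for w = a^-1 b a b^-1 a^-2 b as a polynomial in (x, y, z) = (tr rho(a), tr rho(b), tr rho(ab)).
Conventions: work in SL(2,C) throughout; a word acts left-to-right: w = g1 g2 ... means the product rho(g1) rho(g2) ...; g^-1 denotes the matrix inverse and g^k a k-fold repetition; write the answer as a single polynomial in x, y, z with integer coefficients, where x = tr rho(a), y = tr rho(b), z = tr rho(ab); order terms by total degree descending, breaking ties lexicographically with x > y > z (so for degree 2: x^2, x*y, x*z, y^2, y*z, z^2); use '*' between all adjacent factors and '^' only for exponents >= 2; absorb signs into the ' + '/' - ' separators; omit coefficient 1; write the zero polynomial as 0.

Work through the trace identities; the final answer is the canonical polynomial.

tr(b^2) = tr(b) tr(b) - tr(1) = y^2 - 2
tr(b^2 a) = tr(b) tr(a b) - tr(a) = y*z - x
so tr(b a^-1 b) = tr(b^2) tr(a) - tr(b^2 a) = x*y^2 - y*z - x
reduce: tr(b a b a) = tr(a b) tr(a b) - tr(1)   [split at repeated a] = z^2 - 2
tr(b a^-1 b a) = tr(b a b) tr(a) - tr(b a b a) = x*y*z - x^2 - z^2 + 2
reduce: tr(a^-1 b a^-1 b) = tr(b a^-1 b) tr(a) - tr(b a^-1 b a) = x^2*y^2 - 2*x*y*z + z^2 - 2
so tr(b^2 a b) = tr(b) tr(b a b) - tr(b a) = y^2*z - x*y - z
tr(a b a) = tr(a) tr(b a) - tr(b) = x*z - y
reduce: tr(b^2 a b a) = tr(b) tr(a b a b) - tr(a b a) = y*z^2 - x*z - y
tr(a^-1 b^2 a b) = tr(b^2 a b) tr(a) - tr(b^2 a b a) = x*y^2*z - x^2*y - y*z^2 + y
reduce: tr(b a b a^-2 b) = tr(a^-1 b^2 a b) tr(a) - tr(a^-1 b^2 a b a) = x^2*y^2*z - x^3*y - x*y*z^2 - y^2*z + 2*x*y + z
reduce: tr(b a b a b a) = tr(a b) tr(a b a b) - tr(a^-1 b^-1)   [split at repeated a] = z^3 - 3*z
so tr(b a b a b a^-1) = tr(b a b a b) tr(a) - tr(b a b a b a) = x*y*z^2 - x^2*z - z^3 - x*y + 3*z
tr(b a b a^-2 b a) = tr(b a b a b a^-1) tr(a) - tr(b a b a b) = x^2*y*z^2 - x^3*z - x*z^3 - x^2*y - y*z^2 + 4*x*z + y
reduce: tr(a^-2 b a^-1 b a b) = tr(b a b a^-2 b) tr(a) - tr(b a b a^-2 b a) = x^3*y^2*z - x^4*y - 2*x^2*y*z^2 + x^3*z - x*y^2*z + x*z^3 + 3*x^2*y + y*z^2 - 3*x*z - y
reduce: tr(a^-1 b a b^-1 a^-2 b) = tr(a^-2 b a^-1 b a) tr(b) - tr(a^-2 b a^-1 b a b) = -x^3*y^2*z + x^4*y + x^2*y^3 + 2*x^2*y*z^2 - x^3*z - x*y^2*z - x*z^3 - 3*x^2*y + 3*x*z - y

-x^3*y^2*z + x^4*y + x^2*y^3 + 2*x^2*y*z^2 - x^3*z - x*y^2*z - x*z^3 - 3*x^2*y + 3*x*z - y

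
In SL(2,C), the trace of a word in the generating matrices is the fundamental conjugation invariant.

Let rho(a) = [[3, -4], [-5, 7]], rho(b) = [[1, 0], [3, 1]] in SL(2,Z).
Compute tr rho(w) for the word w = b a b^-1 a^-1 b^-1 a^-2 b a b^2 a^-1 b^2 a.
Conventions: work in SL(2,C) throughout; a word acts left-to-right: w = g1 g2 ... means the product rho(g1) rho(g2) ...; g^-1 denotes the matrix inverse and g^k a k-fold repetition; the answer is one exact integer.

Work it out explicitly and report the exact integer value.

-3375878

rho(b) = [[1, 0], [3, 1]]
... * rho(a) = [[3, -4], [-5, 7]]  ->  [[3, -4], [4, -5]]
... * rho(b^-1) = [[1, 0], [-3, 1]]  ->  [[15, -4], [19, -5]]
... * rho(a^-1) = [[7, 4], [5, 3]]  ->  [[85, 48], [108, 61]]
... * rho(b^-1) = [[1, 0], [-3, 1]]  ->  [[-59, 48], [-75, 61]]
... * rho(a^-1) = [[7, 4], [5, 3]]  ->  [[-173, -92], [-220, -117]]
... * rho(a^-1) = [[7, 4], [5, 3]]  ->  [[-1671, -968], [-2125, -1231]]
... * rho(b) = [[1, 0], [3, 1]]  ->  [[-4575, -968], [-5818, -1231]]
... * rho(a) = [[3, -4], [-5, 7]]  ->  [[-8885, 11524], [-11299, 14655]]
... * rho(b) = [[1, 0], [3, 1]]  ->  [[25687, 11524], [32666, 14655]]
... * rho(b) = [[1, 0], [3, 1]]  ->  [[60259, 11524], [76631, 14655]]
... * rho(a^-1) = [[7, 4], [5, 3]]  ->  [[479433, 275608], [609692, 350489]]
... * rho(b) = [[1, 0], [3, 1]]  ->  [[1306257, 275608], [1661159, 350489]]
... * rho(b) = [[1, 0], [3, 1]]  ->  [[2133081, 275608], [2712626, 350489]]
... * rho(a) = [[3, -4], [-5, 7]]  ->  [[5021203, -6603068], [6385433, -8397081]]
tr = 5021203 + -8397081 = -3375878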